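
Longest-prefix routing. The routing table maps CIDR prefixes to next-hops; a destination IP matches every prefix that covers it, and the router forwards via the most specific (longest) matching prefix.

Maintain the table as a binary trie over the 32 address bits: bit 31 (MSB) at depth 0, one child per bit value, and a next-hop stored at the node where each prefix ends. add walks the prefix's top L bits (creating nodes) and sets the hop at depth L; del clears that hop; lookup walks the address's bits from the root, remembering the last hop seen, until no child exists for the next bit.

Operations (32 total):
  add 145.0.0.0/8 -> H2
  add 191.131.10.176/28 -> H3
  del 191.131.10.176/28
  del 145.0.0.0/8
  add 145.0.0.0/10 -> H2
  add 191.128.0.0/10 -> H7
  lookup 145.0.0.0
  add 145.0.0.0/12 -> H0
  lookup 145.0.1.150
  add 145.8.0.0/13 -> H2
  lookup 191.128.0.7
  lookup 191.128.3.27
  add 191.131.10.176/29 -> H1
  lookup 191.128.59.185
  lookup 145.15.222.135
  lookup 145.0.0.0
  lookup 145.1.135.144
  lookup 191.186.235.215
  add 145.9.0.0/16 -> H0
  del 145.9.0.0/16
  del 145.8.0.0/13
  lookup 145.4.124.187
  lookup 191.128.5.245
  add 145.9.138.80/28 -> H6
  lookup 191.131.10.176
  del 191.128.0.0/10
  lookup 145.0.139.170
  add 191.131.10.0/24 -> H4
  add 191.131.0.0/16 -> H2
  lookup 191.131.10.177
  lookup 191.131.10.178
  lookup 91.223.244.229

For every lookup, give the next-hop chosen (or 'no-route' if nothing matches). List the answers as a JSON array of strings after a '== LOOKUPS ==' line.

Apply in order:
  add 145.0.0.0/8 -> H2 at depth 8
  add 191.131.10.176/28 -> H3 at depth 28
  - 191.131.10.176/28 clear@28
  - 145.0.0.0/8 clear@8
  add 145.0.0.0/10 -> H2 at depth 10
  add 191.128.0.0/10 -> H7 at depth 10
  Q 145.0.0.0: descend 1001000100 ; hops seen [H2] ; pick H2
  add 145.0.0.0/12 -> H0 at depth 12
  Q 145.0.1.150: descend 100100010000 ; hops seen [H2,H0] ; pick H0
  add 145.8.0.0/13 -> H2 at depth 13
  Q 191.128.0.7: descend 10111111100000 ; hops seen [H7] ; pick H7
  Q 191.128.3.27: descend 10111111100000 ; hops seen [H7] ; pick H7
  add 191.131.10.176/29 -> H1 at depth 29
  Q 191.128.59.185: descend 10111111100000 ; hops seen [H7] ; pick H7
  Q 145.15.222.135: descend 1001000100001 ; hops seen [H2,H0,H2] ; pick H2
  Q 145.0.0.0: descend 100100010000 ; hops seen [H2,H0] ; pick H0
  Q 145.1.135.144: descend 100100010000 ; hops seen [H2,H0] ; pick H0
  Q 191.186.235.215: descend 1011111110 ; hops seen [H7] ; pick H7
  add 145.9.0.0/16 -> H0 at depth 16
  - 145.9.0.0/16 clear@16
  - 145.8.0.0/13 clear@13
  Q 145.4.124.187: descend 100100010000 ; hops seen [H2,H0] ; pick H0
  Q 191.128.5.245: descend 10111111100000 ; hops seen [H7] ; pick H7
  add 145.9.138.80/28 -> H6 at depth 28
  Q 191.131.10.176: descend 10111111100000110000101010110 ; hops seen [H7,H1] ; pick H1
  - 191.128.0.0/10 clear@10
  Q 145.0.139.170: descend 100100010000 ; hops seen [H2,H0] ; pick H0
  add 191.131.10.0/24 -> H4 at depth 24
  add 191.131.0.0/16 -> H2 at depth 16
  Q 191.131.10.177: descend 10111111100000110000101010110 ; hops seen [H2,H4,H1] ; pick H1
  Q 191.131.10.178: descend 10111111100000110000101010110 ; hops seen [H2,H4,H1] ; pick H1
  Q 91.223.244.229: descend ε ; hops seen [∅] ; pick no-route

== LOOKUPS ==
["H2","H0","H7","H7","H7","H2","H0","H0","H7","H0","H7","H1","H0","H1","H1","no-route"]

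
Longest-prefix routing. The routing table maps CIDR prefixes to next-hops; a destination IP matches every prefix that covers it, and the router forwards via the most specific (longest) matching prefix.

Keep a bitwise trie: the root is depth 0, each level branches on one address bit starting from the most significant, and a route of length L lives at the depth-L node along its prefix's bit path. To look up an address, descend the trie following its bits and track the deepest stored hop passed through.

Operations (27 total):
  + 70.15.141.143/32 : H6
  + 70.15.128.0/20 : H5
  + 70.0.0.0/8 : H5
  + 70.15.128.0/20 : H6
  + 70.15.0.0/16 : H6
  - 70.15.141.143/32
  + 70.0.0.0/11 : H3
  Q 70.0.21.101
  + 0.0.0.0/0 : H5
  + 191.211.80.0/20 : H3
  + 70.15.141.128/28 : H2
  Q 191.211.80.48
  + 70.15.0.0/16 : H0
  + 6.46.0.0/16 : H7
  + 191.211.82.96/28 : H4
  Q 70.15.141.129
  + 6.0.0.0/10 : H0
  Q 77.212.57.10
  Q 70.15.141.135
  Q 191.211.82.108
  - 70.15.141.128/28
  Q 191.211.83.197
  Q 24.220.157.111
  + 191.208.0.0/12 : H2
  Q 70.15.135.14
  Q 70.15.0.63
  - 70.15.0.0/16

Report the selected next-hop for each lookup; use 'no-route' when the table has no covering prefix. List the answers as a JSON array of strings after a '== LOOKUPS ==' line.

Apply in order:
  + 70.15.141.143/32 (H6) depth=32
  + 70.15.128.0/20 (H5) depth=20
  + 70.0.0.0/8 (H5) depth=8
  + 70.15.128.0/20 (H6) depth=20
  + 70.15.0.0/16 (H6) depth=16
  - 70.15.141.143/32 clear@32
  + 70.0.0.0/11 (H3) depth=11
  ? 70.0.21.101  path d0:-→d1:-→d2:-→d3:-→d4:-→d5:-→d6:-→d7:-→d8:H5→d9:-→d10:-→d11:H3→d12:-  best=H3
  + 0.0.0.0/0 (H5) depth=0
  + 191.211.80.0/20 (H3) depth=20
  + 70.15.141.128/28 (H2) depth=28
  ? 191.211.80.48  path d0:H5→d1:-→d2:-→d3:-→d4:-→d5:-→d6:-→d7:-→d8:-→d9:-→d10:-→d11:-→d12:-→d13:-→d14:-→d15:-→d16:-→d17:-→d18:-→d19:-→d20:H3  best=H3
  + 70.15.0.0/16 (H0) depth=16
  + 6.46.0.0/16 (H7) depth=16
  + 191.211.82.96/28 (H4) depth=28
  ? 70.15.141.129  path d0:H5→d1:-→d2:-→d3:-→d4:-→d5:-→d6:-→d7:-→d8:H5→d9:-→d10:-→d11:H3→d12:-→d13:-→d14:-→d15:-→d16:H0→d17:-→d18:-→d19:-→d20:H6→d21:-→d22:-→d23:-→d24:-→d25:-→d26:-→d27:-→d28:H2  best=H2
  + 6.0.0.0/10 (H0) depth=10
  ? 77.212.57.10  path d0:H5→d1:-→d2:-→d3:-→d4:-  best=H5
  ? 70.15.141.135  path d0:H5→d1:-→d2:-→d3:-→d4:-→d5:-→d6:-→d7:-→d8:H5→d9:-→d10:-→d11:H3→d12:-→d13:-→d14:-→d15:-→d16:H0→d17:-→d18:-→d19:-→d20:H6→d21:-→d22:-→d23:-→d24:-→d25:-→d26:-→d27:-→d28:H2  best=H2
  ? 191.211.82.108  path d0:H5→d1:-→d2:-→d3:-→d4:-→d5:-→d6:-→d7:-→d8:-→d9:-→d10:-→d11:-→d12:-→d13:-→d14:-→d15:-→d16:-→d17:-→d18:-→d19:-→d20:H3→d21:-→d22:-→d23:-→d24:-→d25:-→d26:-→d27:-→d28:H4  best=H4
  - 70.15.141.128/28 clear@28
  ? 191.211.83.197  path d0:H5→d1:-→d2:-→d3:-→d4:-→d5:-→d6:-→d7:-→d8:-→d9:-→d10:-→d11:-→d12:-→d13:-→d14:-→d15:-→d16:-→d17:-→d18:-→d19:-→d20:H3→d21:-→d22:-→d23:-  best=H3
  ? 24.220.157.111  path d0:H5→d1:-→d2:-→d3:-  best=H5
  + 191.208.0.0/12 (H2) depth=12
  ? 70.15.135.14  path d0:H5→d1:-→d2:-→d3:-→d4:-→d5:-→d6:-→d7:-→d8:H5→d9:-→d10:-→d11:H3→d12:-→d13:-→d14:-→d15:-→d16:H0→d17:-→d18:-→d19:-→d20:H6  best=H6
  ? 70.15.0.63  path d0:H5→d1:-→d2:-→d3:-→d4:-→d5:-→d6:-→d7:-→d8:H5→d9:-→d10:-→d11:H3→d12:-→d13:-→d14:-→d15:-→d16:H0  best=H0
  - 70.15.0.0/16 clear@16

== LOOKUPS ==
["H3","H3","H2","H5","H2","H4","H3","H5","H6","H0"]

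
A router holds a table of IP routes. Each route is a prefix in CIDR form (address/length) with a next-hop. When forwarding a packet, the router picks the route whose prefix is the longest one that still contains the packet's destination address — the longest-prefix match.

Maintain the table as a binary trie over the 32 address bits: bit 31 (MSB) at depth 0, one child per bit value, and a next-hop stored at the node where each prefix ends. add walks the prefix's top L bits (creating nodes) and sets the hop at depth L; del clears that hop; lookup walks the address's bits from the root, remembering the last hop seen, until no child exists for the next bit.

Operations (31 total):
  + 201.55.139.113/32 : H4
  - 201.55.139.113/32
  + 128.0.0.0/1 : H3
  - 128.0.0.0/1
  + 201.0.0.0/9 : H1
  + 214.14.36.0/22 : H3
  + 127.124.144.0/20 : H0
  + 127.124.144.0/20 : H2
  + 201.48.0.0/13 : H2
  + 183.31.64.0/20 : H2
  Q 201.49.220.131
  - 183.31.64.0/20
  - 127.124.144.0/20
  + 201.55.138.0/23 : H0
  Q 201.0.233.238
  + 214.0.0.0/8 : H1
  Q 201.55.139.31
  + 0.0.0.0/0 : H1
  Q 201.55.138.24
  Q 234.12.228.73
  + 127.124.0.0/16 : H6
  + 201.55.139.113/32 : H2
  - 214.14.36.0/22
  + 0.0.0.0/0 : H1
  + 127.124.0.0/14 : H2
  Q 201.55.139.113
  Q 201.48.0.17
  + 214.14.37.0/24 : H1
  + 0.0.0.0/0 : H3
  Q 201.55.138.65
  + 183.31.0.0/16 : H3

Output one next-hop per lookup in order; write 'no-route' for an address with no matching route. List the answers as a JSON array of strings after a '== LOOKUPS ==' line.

Process each operation:
  add 201.55.139.113/32 -> H4 at depth 32
  del 201.55.139.113/32 (clear depth 32)
  add 128.0.0.0/1 -> H3 at depth 1
  del 128.0.0.0/1 (clear depth 1)
  add 201.0.0.0/9 -> H1 at depth 9
  add 214.14.36.0/22 -> H3 at depth 22
  add 127.124.144.0/20 -> H0 at depth 20
  add 127.124.144.0/20 -> H2 at depth 20
  add 201.48.0.0/13 -> H2 at depth 13
  add 183.31.64.0/20 -> H2 at depth 20
  lookup 201.49.220.131: bits 1100100100110 walk d0:-→d1:-→d2:-→d3:-→d4:-→d5:-→d6:-→d7:-→d8:-→d9:H1→d10:-→d11:-→d12:-→d13:H2 -> H2
  del 183.31.64.0/20 (clear depth 20)
  del 127.124.144.0/20 (clear depth 20)
  add 201.55.138.0/23 -> H0 at depth 23
  lookup 201.0.233.238: bits 1100100100 walk d0:-→d1:-→d2:-→d3:-→d4:-→d5:-→d6:-→d7:-→d8:-→d9:H1→d10:- -> H1
  add 214.0.0.0/8 -> H1 at depth 8
  lookup 201.55.139.31: bits 1100100100110111100010110 walk d0:-→d1:-→d2:-→d3:-→d4:-→d5:-→d6:-→d7:-→d8:-→d9:H1→d10:-→d11:-→d12:-→d13:H2→d14:-→d15:-→d16:-→d17:-→d18:-→d19:-→d20:-→d21:-→d22:-→d23:H0→d24:-→d25:- -> H0
  add 0.0.0.0/0 -> H1 at depth 0
  lookup 201.55.138.24: bits 11001001001101111000101 walk d0:H1→d1:-→d2:-→d3:-→d4:-→d5:-→d6:-→d7:-→d8:-→d9:H1→d10:-→d11:-→d12:-→d13:H2→d14:-→d15:-→d16:-→d17:-→d18:-→d19:-→d20:-→d21:-→d22:-→d23:H0 -> H0
  lookup 234.12.228.73: bits 11 walk d0:H1→d1:-→d2:- -> H1
  add 127.124.0.0/16 -> H6 at depth 16
  add 201.55.139.113/32 -> H2 at depth 32
  del 214.14.36.0/22 (clear depth 22)
  add 0.0.0.0/0 -> H1 at depth 0
  add 127.124.0.0/14 -> H2 at depth 14
  lookup 201.55.139.113: bits 11001001001101111000101101110001 walk d0:H1→d1:-→d2:-→d3:-→d4:-→d5:-→d6:-→d7:-→d8:-→d9:H1→d10:-→d11:-→d12:-→d13:H2→d14:-→d15:-→d16:-→d17:-→d18:-→d19:-→d20:-→d21:-→d22:-→d23:H0→d24:-→d25:-→d26:-→d27:-→d28:-→d29:-→d30:-→d31:-→d32:H2 -> H2
  lookup 201.48.0.17: bits 1100100100110 walk d0:H1→d1:-→d2:-→d3:-→d4:-→d5:-→d6:-→d7:-→d8:-→d9:H1→d10:-→d11:-→d12:-→d13:H2 -> H2
  add 214.14.37.0/24 -> H1 at depth 24
  add 0.0.0.0/0 -> H3 at depth 0
  lookup 201.55.138.65: bits 11001001001101111000101 walk d0:H3→d1:-→d2:-→d3:-→d4:-→d5:-→d6:-→d7:-→d8:-→d9:H1→d10:-→d11:-→d12:-→d13:H2→d14:-→d15:-→d16:-→d17:-→d18:-→d19:-→d20:-→d21:-→d22:-→d23:H0 -> H0
  add 183.31.0.0/16 -> H3 at depth 16

== LOOKUPS ==
["H2","H1","H0","H0","H1","H2","H2","H0"]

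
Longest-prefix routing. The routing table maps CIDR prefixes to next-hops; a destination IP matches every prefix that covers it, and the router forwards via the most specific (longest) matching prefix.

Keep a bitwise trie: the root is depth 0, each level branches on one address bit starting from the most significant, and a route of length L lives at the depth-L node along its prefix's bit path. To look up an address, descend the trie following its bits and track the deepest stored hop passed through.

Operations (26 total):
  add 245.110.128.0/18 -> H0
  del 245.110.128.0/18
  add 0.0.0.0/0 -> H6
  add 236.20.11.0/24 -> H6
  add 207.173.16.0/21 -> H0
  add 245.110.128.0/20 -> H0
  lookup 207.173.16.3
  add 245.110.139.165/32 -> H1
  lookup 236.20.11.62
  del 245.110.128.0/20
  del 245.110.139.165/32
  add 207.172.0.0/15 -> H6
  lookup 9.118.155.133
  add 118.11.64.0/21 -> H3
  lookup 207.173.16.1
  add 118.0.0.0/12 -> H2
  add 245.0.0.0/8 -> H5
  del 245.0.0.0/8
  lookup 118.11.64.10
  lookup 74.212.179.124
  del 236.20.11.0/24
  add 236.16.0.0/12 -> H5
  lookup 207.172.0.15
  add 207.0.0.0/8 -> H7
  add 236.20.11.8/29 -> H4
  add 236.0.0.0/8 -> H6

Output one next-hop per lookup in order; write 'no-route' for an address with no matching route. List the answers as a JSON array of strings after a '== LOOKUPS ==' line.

Apply in order:
  add 245.110.128.0/18 -> H0 at depth 18
  - 245.110.128.0/18 clear@18
  add 0.0.0.0/0 -> H6 at depth 0
  add 236.20.11.0/24 -> H6 at depth 24
  add 207.173.16.0/21 -> H0 at depth 21
  add 245.110.128.0/20 -> H0 at depth 20
  ? 207.173.16.3  path d0:H6→d1:-→d2:-→d3:-→d4:-→d5:-→d6:-→d7:-→d8:-→d9:-→d10:-→d11:-→d12:-→d13:-→d14:-→d15:-→d16:-→d17:-→d18:-→d19:-→d20:-→d21:H0  best=H0
  add 245.110.139.165/32 -> H1 at depth 32
  ? 236.20.11.62  path d0:H6→d1:-→d2:-→d3:-→d4:-→d5:-→d6:-→d7:-→d8:-→d9:-→d10:-→d11:-→d12:-→d13:-→d14:-→d15:-→d16:-→d17:-→d18:-→d19:-→d20:-→d21:-→d22:-→d23:-→d24:H6  best=H6
  - 245.110.128.0/20 clear@20
  - 245.110.139.165/32 clear@32
  add 207.172.0.0/15 -> H6 at depth 15
  ? 9.118.155.133  path d0:H6  best=H6
  add 118.11.64.0/21 -> H3 at depth 21
  ? 207.173.16.1  path d0:H6→d1:-→d2:-→d3:-→d4:-→d5:-→d6:-→d7:-→d8:-→d9:-→d10:-→d11:-→d12:-→d13:-→d14:-→d15:H6→d16:-→d17:-→d18:-→d19:-→d20:-→d21:H0  best=H0
  add 118.0.0.0/12 -> H2 at depth 12
  add 245.0.0.0/8 -> H5 at depth 8
  - 245.0.0.0/8 clear@8
  ? 118.11.64.10  path d0:H6→d1:-→d2:-→d3:-→d4:-→d5:-→d6:-→d7:-→d8:-→d9:-→d10:-→d11:-→d12:H2→d13:-→d14:-→d15:-→d16:-→d17:-→d18:-→d19:-→d20:-→d21:H3  best=H3
  ? 74.212.179.124  path d0:H6→d1:-→d2:-  best=H6
  - 236.20.11.0/24 clear@24
  add 236.16.0.0/12 -> H5 at depth 12
  ? 207.172.0.15  path d0:H6→d1:-→d2:-→d3:-→d4:-→d5:-→d6:-→d7:-→d8:-→d9:-→d10:-→d11:-→d12:-→d13:-→d14:-→d15:H6  best=H6
  add 207.0.0.0/8 -> H7 at depth 8
  add 236.20.11.8/29 -> H4 at depth 29
  add 236.0.0.0/8 -> H6 at depth 8

== LOOKUPS ==
["H0","H6","H6","H0","H3","H6","H6"]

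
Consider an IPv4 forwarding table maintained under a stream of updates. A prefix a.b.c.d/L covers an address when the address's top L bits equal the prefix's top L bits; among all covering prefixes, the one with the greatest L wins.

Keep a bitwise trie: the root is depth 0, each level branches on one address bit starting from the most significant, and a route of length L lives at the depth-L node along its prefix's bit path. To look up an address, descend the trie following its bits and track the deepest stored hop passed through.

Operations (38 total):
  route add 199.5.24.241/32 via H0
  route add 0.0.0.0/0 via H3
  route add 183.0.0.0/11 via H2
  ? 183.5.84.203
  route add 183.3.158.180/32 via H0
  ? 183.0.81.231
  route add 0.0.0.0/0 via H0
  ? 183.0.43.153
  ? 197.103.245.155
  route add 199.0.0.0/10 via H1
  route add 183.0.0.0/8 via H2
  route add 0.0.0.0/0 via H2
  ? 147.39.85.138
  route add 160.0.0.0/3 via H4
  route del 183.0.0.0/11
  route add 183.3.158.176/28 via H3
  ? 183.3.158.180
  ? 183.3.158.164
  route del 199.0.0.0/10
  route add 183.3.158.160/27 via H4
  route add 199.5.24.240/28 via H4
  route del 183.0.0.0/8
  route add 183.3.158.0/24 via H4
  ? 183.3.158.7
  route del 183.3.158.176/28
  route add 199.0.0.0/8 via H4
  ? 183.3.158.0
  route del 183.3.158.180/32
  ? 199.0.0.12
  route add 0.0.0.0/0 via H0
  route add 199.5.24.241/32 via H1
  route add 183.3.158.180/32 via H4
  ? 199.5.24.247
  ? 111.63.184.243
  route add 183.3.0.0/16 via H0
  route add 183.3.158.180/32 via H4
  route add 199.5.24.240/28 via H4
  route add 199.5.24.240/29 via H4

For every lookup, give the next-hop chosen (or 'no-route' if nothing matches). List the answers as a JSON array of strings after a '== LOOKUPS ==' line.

Trace:
  + 199.5.24.241/32 (H0) depth=32
  + 0.0.0.0/0 (H3) depth=0
  + 183.0.0.0/11 (H2) depth=11
  Q 183.5.84.203: descend 10110111000 ; hops seen [H3,H2] ; pick H2
  + 183.3.158.180/32 (H0) depth=32
  Q 183.0.81.231: descend 10110111000000 ; hops seen [H3,H2] ; pick H2
  + 0.0.0.0/0 (H0) depth=0
  Q 183.0.43.153: descend 10110111000000 ; hops seen [H0,H2] ; pick H2
  Q 197.103.245.155: descend 110001 ; hops seen [H0] ; pick H0
  + 199.0.0.0/10 (H1) depth=10
  + 183.0.0.0/8 (H2) depth=8
  + 0.0.0.0/0 (H2) depth=0
  Q 147.39.85.138: descend 10 ; hops seen [H2] ; pick H2
  + 160.0.0.0/3 (H4) depth=3
  del 183.0.0.0/11 (clear depth 11)
  + 183.3.158.176/28 (H3) depth=28
  Q 183.3.158.180: descend 10110111000000111001111010110100 ; hops seen [H2,H4,H2,H3,H0] ; pick H0
  Q 183.3.158.164: descend 101101110000001110011110101 ; hops seen [H2,H4,H2] ; pick H2
  del 199.0.0.0/10 (clear depth 10)
  + 183.3.158.160/27 (H4) depth=27
  + 199.5.24.240/28 (H4) depth=28
  del 183.0.0.0/8 (clear depth 8)
  + 183.3.158.0/24 (H4) depth=24
  Q 183.3.158.7: descend 101101110000001110011110 ; hops seen [H2,H4,H4] ; pick H4
  del 183.3.158.176/28 (clear depth 28)
  + 199.0.0.0/8 (H4) depth=8
  Q 183.3.158.0: descend 101101110000001110011110 ; hops seen [H2,H4,H4] ; pick H4
  del 183.3.158.180/32 (clear depth 32)
  Q 199.0.0.12: descend 1100011100000 ; hops seen [H2,H4] ; pick H4
  + 0.0.0.0/0 (H0) depth=0
  + 199.5.24.241/32 (H1) depth=32
  + 183.3.158.180/32 (H4) depth=32
  Q 199.5.24.247: descend 11000111000001010001100011110 ; hops seen [H0,H4,H4] ; pick H4
  Q 111.63.184.243: descend ε ; hops seen [H0] ; pick H0
  + 183.3.0.0/16 (H0) depth=16
  + 183.3.158.180/32 (H4) depth=32
  + 199.5.24.240/28 (H4) depth=28
  + 199.5.24.240/29 (H4) depth=29

== LOOKUPS ==
["H2","H2","H2","H0","H2","H0","H2","H4","H4","H4","H4","H0"]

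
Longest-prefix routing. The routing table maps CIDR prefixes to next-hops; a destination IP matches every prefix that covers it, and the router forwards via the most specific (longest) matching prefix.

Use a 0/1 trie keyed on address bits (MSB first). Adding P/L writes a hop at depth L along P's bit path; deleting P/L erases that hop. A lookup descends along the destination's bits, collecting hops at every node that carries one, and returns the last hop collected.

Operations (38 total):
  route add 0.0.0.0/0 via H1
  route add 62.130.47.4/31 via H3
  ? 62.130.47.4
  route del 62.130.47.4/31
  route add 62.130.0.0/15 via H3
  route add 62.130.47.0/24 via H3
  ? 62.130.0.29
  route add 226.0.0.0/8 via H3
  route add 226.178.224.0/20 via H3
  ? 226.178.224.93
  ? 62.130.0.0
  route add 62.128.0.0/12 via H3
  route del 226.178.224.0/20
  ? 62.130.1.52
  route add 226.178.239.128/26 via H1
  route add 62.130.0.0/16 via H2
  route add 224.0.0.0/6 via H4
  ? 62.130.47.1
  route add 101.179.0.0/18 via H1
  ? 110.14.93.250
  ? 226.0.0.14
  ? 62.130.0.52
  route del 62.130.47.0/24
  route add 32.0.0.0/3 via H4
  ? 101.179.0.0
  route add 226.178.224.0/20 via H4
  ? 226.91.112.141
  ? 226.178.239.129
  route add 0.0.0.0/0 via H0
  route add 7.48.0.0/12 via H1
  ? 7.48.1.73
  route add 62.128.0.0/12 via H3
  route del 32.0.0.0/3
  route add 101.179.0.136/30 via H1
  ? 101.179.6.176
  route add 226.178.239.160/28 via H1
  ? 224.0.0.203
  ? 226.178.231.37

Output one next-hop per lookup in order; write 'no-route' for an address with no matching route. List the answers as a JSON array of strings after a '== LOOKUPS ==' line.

Apply in order:
  + 0.0.0.0/0 (H1) depth=0
  + 62.130.47.4/31 (H3) depth=31
  lookup 62.130.47.4: bits 0011111010000010001011110000010 walk d0:H1→d1:-→d2:-→d3:-→d4:-→d5:-→d6:-→d7:-→d8:-→d9:-→d10:-→d11:-→d12:-→d13:-→d14:-→d15:-→d16:-→d17:-→d18:-→d19:-→d20:-→d21:-→d22:-→d23:-→d24:-→d25:-→d26:-→d27:-→d28:-→d29:-→d30:-→d31:H3 -> H3
  del 62.130.47.4/31 (clear depth 31)
  + 62.130.0.0/15 (H3) depth=15
  + 62.130.47.0/24 (H3) depth=24
  lookup 62.130.0.29: bits 001111101000001000 walk d0:H1→d1:-→d2:-→d3:-→d4:-→d5:-→d6:-→d7:-→d8:-→d9:-→d10:-→d11:-→d12:-→d13:-→d14:-→d15:H3→d16:-→d17:-→d18:- -> H3
  + 226.0.0.0/8 (H3) depth=8
  + 226.178.224.0/20 (H3) depth=20
  lookup 226.178.224.93: bits 11100010101100101110 walk d0:H1→d1:-→d2:-→d3:-→d4:-→d5:-→d6:-→d7:-→d8:H3→d9:-→d10:-→d11:-→d12:-→d13:-→d14:-→d15:-→d16:-→d17:-→d18:-→d19:-→d20:H3 -> H3
  lookup 62.130.0.0: bits 001111101000001000 walk d0:H1→d1:-→d2:-→d3:-→d4:-→d5:-→d6:-→d7:-→d8:-→d9:-→d10:-→d11:-→d12:-→d13:-→d14:-→d15:H3→d16:-→d17:-→d18:- -> H3
  + 62.128.0.0/12 (H3) depth=12
  del 226.178.224.0/20 (clear depth 20)
  lookup 62.130.1.52: bits 001111101000001000 walk d0:H1→d1:-→d2:-→d3:-→d4:-→d5:-→d6:-→d7:-→d8:-→d9:-→d10:-→d11:-→d12:H3→d13:-→d14:-→d15:H3→d16:-→d17:-→d18:- -> H3
  + 226.178.239.128/26 (H1) depth=26
  + 62.130.0.0/16 (H2) depth=16
  + 224.0.0.0/6 (H4) depth=6
  lookup 62.130.47.1: bits 00111110100000100010111100000 walk d0:H1→d1:-→d2:-→d3:-→d4:-→d5:-→d6:-→d7:-→d8:-→d9:-→d10:-→d11:-→d12:H3→d13:-→d14:-→d15:H3→d16:H2→d17:-→d18:-→d19:-→d20:-→d21:-→d22:-→d23:-→d24:H3→d25:-→d26:-→d27:-→d28:-→d29:- -> H3
  + 101.179.0.0/18 (H1) depth=18
  lookup 110.14.93.250: bits 0110 walk d0:H1→d1:-→d2:-→d3:-→d4:- -> H1
  lookup 226.0.0.14: bits 11100010 walk d0:H1→d1:-→d2:-→d3:-→d4:-→d5:-→d6:H4→d7:-→d8:H3 -> H3
  lookup 62.130.0.52: bits 001111101000001000 walk d0:H1→d1:-→d2:-→d3:-→d4:-→d5:-→d6:-→d7:-→d8:-→d9:-→d10:-→d11:-→d12:H3→d13:-→d14:-→d15:H3→d16:H2→d17:-→d18:- -> H2
  del 62.130.47.0/24 (clear depth 24)
  + 32.0.0.0/3 (H4) depth=3
  lookup 101.179.0.0: bits 011001011011001100 walk d0:H1→d1:-→d2:-→d3:-→d4:-→d5:-→d6:-→d7:-→d8:-→d9:-→d10:-→d11:-→d12:-→d13:-→d14:-→d15:-→d16:-→d17:-→d18:H1 -> H1
  + 226.178.224.0/20 (H4) depth=20
  lookup 226.91.112.141: bits 11100010 walk d0:H1→d1:-→d2:-→d3:-→d4:-→d5:-→d6:H4→d7:-→d8:H3 -> H3
  lookup 226.178.239.129: bits 11100010101100101110111110 walk d0:H1→d1:-→d2:-→d3:-→d4:-→d5:-→d6:H4→d7:-→d8:H3→d9:-→d10:-→d11:-→d12:-→d13:-→d14:-→d15:-→d16:-→d17:-→d18:-→d19:-→d20:H4→d21:-→d22:-→d23:-→d24:-→d25:-→d26:H1 -> H1
  + 0.0.0.0/0 (H0) depth=0
  + 7.48.0.0/12 (H1) depth=12
  lookup 7.48.1.73: bits 000001110011 walk d0:H0→d1:-→d2:-→d3:-→d4:-→d5:-→d6:-→d7:-→d8:-→d9:-→d10:-→d11:-→d12:H1 -> H1
  + 62.128.0.0/12 (H3) depth=12
  del 32.0.0.0/3 (clear depth 3)
  + 101.179.0.136/30 (H1) depth=30
  lookup 101.179.6.176: bits 011001011011001100000 walk d0:H0→d1:-→d2:-→d3:-→d4:-→d5:-→d6:-→d7:-→d8:-→d9:-→d10:-→d11:-→d12:-→d13:-→d14:-→d15:-→d16:-→d17:-→d18:H1→d19:-→d20:-→d21:- -> H1
  + 226.178.239.160/28 (H1) depth=28
  lookup 224.0.0.203: bits 111000 walk d0:H0→d1:-→d2:-→d3:-→d4:-→d5:-→d6:H4 -> H4
  lookup 226.178.231.37: bits 11100010101100101110 walk d0:H0→d1:-→d2:-→d3:-→d4:-→d5:-→d6:H4→d7:-→d8:H3→d9:-→d10:-→d11:-→d12:-→d13:-→d14:-→d15:-→d16:-→d17:-→d18:-→d19:-→d20:H4 -> H4

== LOOKUPS ==
["H3","H3","H3","H3","H3","H3","H1","H3","H2","H1","H3","H1","H1","H1","H4","H4"]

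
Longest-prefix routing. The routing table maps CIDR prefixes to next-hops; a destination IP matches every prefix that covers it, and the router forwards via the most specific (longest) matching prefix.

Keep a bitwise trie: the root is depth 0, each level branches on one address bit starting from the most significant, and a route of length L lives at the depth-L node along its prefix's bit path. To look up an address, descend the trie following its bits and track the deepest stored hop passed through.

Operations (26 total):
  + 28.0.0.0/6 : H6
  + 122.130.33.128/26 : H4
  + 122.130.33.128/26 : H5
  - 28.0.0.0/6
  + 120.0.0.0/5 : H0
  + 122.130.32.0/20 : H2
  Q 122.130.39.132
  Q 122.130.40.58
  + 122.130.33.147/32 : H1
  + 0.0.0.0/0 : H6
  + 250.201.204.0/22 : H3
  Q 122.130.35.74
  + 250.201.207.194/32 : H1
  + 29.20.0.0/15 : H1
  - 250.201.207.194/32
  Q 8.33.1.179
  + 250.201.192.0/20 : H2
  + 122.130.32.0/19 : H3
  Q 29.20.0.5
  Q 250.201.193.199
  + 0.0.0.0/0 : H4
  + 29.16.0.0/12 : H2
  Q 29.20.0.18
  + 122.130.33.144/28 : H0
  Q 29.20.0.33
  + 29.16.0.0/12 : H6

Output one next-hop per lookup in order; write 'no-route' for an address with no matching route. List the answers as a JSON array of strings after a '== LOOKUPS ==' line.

Trace:
  + 28.0.0.0/6 (H6) depth=6
  + 122.130.33.128/26 (H4) depth=26
  + 122.130.33.128/26 (H5) depth=26
  - 28.0.0.0/6 clear@6
  + 120.0.0.0/5 (H0) depth=5
  + 122.130.32.0/20 (H2) depth=20
  Q 122.130.39.132: descend 011110101000001000100 ; hops seen [H0,H2] ; pick H2
  Q 122.130.40.58: descend 01111010100000100010 ; hops seen [H0,H2] ; pick H2
  + 122.130.33.147/32 (H1) depth=32
  + 0.0.0.0/0 (H6) depth=0
  + 250.201.204.0/22 (H3) depth=22
  Q 122.130.35.74: descend 0111101010000010001000 ; hops seen [H6,H0,H2] ; pick H2
  + 250.201.207.194/32 (H1) depth=32
  + 29.20.0.0/15 (H1) depth=15
  - 250.201.207.194/32 clear@32
  Q 8.33.1.179: descend 000 ; hops seen [H6] ; pick H6
  + 250.201.192.0/20 (H2) depth=20
  + 122.130.32.0/19 (H3) depth=19
  Q 29.20.0.5: descend 000111010001010 ; hops seen [H6,H1] ; pick H1
  Q 250.201.193.199: descend 11111010110010011100 ; hops seen [H6,H2] ; pick H2
  + 0.0.0.0/0 (H4) depth=0
  + 29.16.0.0/12 (H2) depth=12
  Q 29.20.0.18: descend 000111010001010 ; hops seen [H4,H2,H1] ; pick H1
  + 122.130.33.144/28 (H0) depth=28
  Q 29.20.0.33: descend 000111010001010 ; hops seen [H4,H2,H1] ; pick H1
  + 29.16.0.0/12 (H6) depth=12

== LOOKUPS ==
["H2","H2","H2","H6","H1","H2","H1","H1"]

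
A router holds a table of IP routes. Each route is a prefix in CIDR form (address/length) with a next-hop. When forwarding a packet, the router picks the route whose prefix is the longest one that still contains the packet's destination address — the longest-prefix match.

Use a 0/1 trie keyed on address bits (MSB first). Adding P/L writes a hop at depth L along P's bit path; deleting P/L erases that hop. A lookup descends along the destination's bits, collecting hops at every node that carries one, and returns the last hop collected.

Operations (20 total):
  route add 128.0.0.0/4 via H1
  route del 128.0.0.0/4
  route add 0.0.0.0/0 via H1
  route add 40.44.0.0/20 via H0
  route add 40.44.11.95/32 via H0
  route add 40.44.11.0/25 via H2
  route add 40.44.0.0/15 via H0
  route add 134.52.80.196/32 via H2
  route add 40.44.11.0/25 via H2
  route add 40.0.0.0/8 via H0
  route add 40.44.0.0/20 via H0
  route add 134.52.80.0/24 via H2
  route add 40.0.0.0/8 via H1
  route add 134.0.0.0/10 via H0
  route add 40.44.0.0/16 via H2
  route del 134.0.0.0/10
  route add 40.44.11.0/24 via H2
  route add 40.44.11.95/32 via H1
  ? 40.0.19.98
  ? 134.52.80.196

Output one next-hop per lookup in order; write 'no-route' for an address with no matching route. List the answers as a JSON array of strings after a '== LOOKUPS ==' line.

Trace:
  + 128.0.0.0/4 (H1) depth=4
  del 128.0.0.0/4 (clear depth 4)
  + 0.0.0.0/0 (H1) depth=0
  + 40.44.0.0/20 (H0) depth=20
  + 40.44.11.95/32 (H0) depth=32
  + 40.44.11.0/25 (H2) depth=25
  + 40.44.0.0/15 (H0) depth=15
  + 134.52.80.196/32 (H2) depth=32
  + 40.44.11.0/25 (H2) depth=25
  + 40.0.0.0/8 (H0) depth=8
  + 40.44.0.0/20 (H0) depth=20
  + 134.52.80.0/24 (H2) depth=24
  + 40.0.0.0/8 (H1) depth=8
  + 134.0.0.0/10 (H0) depth=10
  + 40.44.0.0/16 (H2) depth=16
  del 134.0.0.0/10 (clear depth 10)
  + 40.44.11.0/24 (H2) depth=24
  + 40.44.11.95/32 (H1) depth=32
  lookup 40.0.19.98: bits 0010100000 walk d0:H1→d1:-→d2:-→d3:-→d4:-→d5:-→d6:-→d7:-→d8:H1→d9:-→d10:- -> H1
  lookup 134.52.80.196: bits 10000110001101000101000011000100 walk d0:H1→d1:-→d2:-→d3:-→d4:-→d5:-→d6:-→d7:-→d8:-→d9:-→d10:-→d11:-→d12:-→d13:-→d14:-→d15:-→d16:-→d17:-→d18:-→d19:-→d20:-→d21:-→d22:-→d23:-→d24:H2→d25:-→d26:-→d27:-→d28:-→d29:-→d30:-→d31:-→d32:H2 -> H2

== LOOKUPS ==
["H1","H2"]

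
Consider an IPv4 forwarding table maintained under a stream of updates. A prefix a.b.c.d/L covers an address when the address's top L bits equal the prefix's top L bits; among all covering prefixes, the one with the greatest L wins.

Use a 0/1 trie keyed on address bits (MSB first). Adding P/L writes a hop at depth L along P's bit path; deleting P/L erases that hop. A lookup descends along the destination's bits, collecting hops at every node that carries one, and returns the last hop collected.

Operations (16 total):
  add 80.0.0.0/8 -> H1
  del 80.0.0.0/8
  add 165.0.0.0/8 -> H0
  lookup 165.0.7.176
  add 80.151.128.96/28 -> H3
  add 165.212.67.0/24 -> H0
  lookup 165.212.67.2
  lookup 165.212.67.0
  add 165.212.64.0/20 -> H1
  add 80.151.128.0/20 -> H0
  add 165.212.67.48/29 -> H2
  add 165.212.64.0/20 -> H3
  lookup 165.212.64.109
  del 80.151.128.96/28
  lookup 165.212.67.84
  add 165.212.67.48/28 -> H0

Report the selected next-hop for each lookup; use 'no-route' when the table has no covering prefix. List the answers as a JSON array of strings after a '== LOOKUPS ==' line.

Trace:
  add 80.0.0.0/8 -> H1 at depth 8
  del 80.0.0.0/8 (clear depth 8)
  add 165.0.0.0/8 -> H0 at depth 8
  ? 165.0.7.176  path d0:-→d1:-→d2:-→d3:-→d4:-→d5:-→d6:-→d7:-→d8:H0  best=H0
  add 80.151.128.96/28 -> H3 at depth 28
  add 165.212.67.0/24 -> H0 at depth 24
  ? 165.212.67.2  path d0:-→d1:-→d2:-→d3:-→d4:-→d5:-→d6:-→d7:-→d8:H0→d9:-→d10:-→d11:-→d12:-→d13:-→d14:-→d15:-→d16:-→d17:-→d18:-→d19:-→d20:-→d21:-→d22:-→d23:-→d24:H0  best=H0
  ? 165.212.67.0  path d0:-→d1:-→d2:-→d3:-→d4:-→d5:-→d6:-→d7:-→d8:H0→d9:-→d10:-→d11:-→d12:-→d13:-→d14:-→d15:-→d16:-→d17:-→d18:-→d19:-→d20:-→d21:-→d22:-→d23:-→d24:H0  best=H0
  add 165.212.64.0/20 -> H1 at depth 20
  add 80.151.128.0/20 -> H0 at depth 20
  add 165.212.67.48/29 -> H2 at depth 29
  add 165.212.64.0/20 -> H3 at depth 20
  ? 165.212.64.109  path d0:-→d1:-→d2:-→d3:-→d4:-→d5:-→d6:-→d7:-→d8:H0→d9:-→d10:-→d11:-→d12:-→d13:-→d14:-→d15:-→d16:-→d17:-→d18:-→d19:-→d20:H3→d21:-→d22:-  best=H3
  del 80.151.128.96/28 (clear depth 28)
  ? 165.212.67.84  path d0:-→d1:-→d2:-→d3:-→d4:-→d5:-→d6:-→d7:-→d8:H0→d9:-→d10:-→d11:-→d12:-→d13:-→d14:-→d15:-→d16:-→d17:-→d18:-→d19:-→d20:H3→d21:-→d22:-→d23:-→d24:H0→d25:-  best=H0
  add 165.212.67.48/28 -> H0 at depth 28

== LOOKUPS ==
["H0","H0","H0","H3","H0"]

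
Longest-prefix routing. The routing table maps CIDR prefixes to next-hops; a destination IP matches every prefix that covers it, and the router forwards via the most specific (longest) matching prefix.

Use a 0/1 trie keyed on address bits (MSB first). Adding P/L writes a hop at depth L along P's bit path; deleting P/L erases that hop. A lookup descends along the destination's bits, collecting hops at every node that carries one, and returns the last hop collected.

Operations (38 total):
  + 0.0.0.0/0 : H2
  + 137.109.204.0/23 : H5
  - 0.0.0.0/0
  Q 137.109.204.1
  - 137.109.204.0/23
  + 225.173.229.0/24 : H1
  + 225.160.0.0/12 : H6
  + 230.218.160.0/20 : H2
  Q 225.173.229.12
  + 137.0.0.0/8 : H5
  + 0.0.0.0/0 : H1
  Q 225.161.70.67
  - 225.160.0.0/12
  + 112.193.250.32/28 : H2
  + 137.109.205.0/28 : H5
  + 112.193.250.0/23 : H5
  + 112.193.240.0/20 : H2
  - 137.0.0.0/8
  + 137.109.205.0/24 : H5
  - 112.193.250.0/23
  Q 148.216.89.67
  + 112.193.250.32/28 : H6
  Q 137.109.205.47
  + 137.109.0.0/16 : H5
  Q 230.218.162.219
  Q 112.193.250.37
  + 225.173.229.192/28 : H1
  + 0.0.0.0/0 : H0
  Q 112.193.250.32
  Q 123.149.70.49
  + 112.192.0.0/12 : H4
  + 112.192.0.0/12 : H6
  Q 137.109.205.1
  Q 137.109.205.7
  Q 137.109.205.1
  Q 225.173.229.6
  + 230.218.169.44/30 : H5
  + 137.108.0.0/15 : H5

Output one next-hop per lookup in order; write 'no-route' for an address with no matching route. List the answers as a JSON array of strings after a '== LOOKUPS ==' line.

Process each operation:
  + 0.0.0.0/0 (H2) depth=0
  + 137.109.204.0/23 (H5) depth=23
  - 0.0.0.0/0 clear@0
  lookup 137.109.204.1: bits 10001001011011011100110 walk d0:-→d1:-→d2:-→d3:-→d4:-→d5:-→d6:-→d7:-→d8:-→d9:-→d10:-→d11:-→d12:-→d13:-→d14:-→d15:-→d16:-→d17:-→d18:-→d19:-→d20:-→d21:-→d22:-→d23:H5 -> H5
  - 137.109.204.0/23 clear@23
  + 225.173.229.0/24 (H1) depth=24
  + 225.160.0.0/12 (H6) depth=12
  + 230.218.160.0/20 (H2) depth=20
  lookup 225.173.229.12: bits 111000011010110111100101 walk d0:-→d1:-→d2:-→d3:-→d4:-→d5:-→d6:-→d7:-→d8:-→d9:-→d10:-→d11:-→d12:H6→d13:-→d14:-→d15:-→d16:-→d17:-→d18:-→d19:-→d20:-→d21:-→d22:-→d23:-→d24:H1 -> H1
  + 137.0.0.0/8 (H5) depth=8
  + 0.0.0.0/0 (H1) depth=0
  lookup 225.161.70.67: bits 111000011010 walk d0:H1→d1:-→d2:-→d3:-→d4:-→d5:-→d6:-→d7:-→d8:-→d9:-→d10:-→d11:-→d12:H6 -> H6
  - 225.160.0.0/12 clear@12
  + 112.193.250.32/28 (H2) depth=28
  + 137.109.205.0/28 (H5) depth=28
  + 112.193.250.0/23 (H5) depth=23
  + 112.193.240.0/20 (H2) depth=20
  - 137.0.0.0/8 clear@8
  + 137.109.205.0/24 (H5) depth=24
  - 112.193.250.0/23 clear@23
  lookup 148.216.89.67: bits 100 walk d0:H1→d1:-→d2:-→d3:- -> H1
  + 112.193.250.32/28 (H6) depth=28
  lookup 137.109.205.47: bits 10001001011011011100110100 walk d0:H1→d1:-→d2:-→d3:-→d4:-→d5:-→d6:-→d7:-→d8:-→d9:-→d10:-→d11:-→d12:-→d13:-→d14:-→d15:-→d16:-→d17:-→d18:-→d19:-→d20:-→d21:-→d22:-→d23:-→d24:H5→d25:-→d26:- -> H5
  + 137.109.0.0/16 (H5) depth=16
  lookup 230.218.162.219: bits 11100110110110101010 walk d0:H1→d1:-→d2:-→d3:-→d4:-→d5:-→d6:-→d7:-→d8:-→d9:-→d10:-→d11:-→d12:-→d13:-→d14:-→d15:-→d16:-→d17:-→d18:-→d19:-→d20:H2 -> H2
  lookup 112.193.250.37: bits 0111000011000001111110100010 walk d0:H1→d1:-→d2:-→d3:-→d4:-→d5:-→d6:-→d7:-→d8:-→d9:-→d10:-→d11:-→d12:-→d13:-→d14:-→d15:-→d16:-→d17:-→d18:-→d19:-→d20:H2→d21:-→d22:-→d23:-→d24:-→d25:-→d26:-→d27:-→d28:H6 -> H6
  + 225.173.229.192/28 (H1) depth=28
  + 0.0.0.0/0 (H0) depth=0
  lookup 112.193.250.32: bits 0111000011000001111110100010 walk d0:H0→d1:-→d2:-→d3:-→d4:-→d5:-→d6:-→d7:-→d8:-→d9:-→d10:-→d11:-→d12:-→d13:-→d14:-→d15:-→d16:-→d17:-→d18:-→d19:-→d20:H2→d21:-→d22:-→d23:-→d24:-→d25:-→d26:-→d27:-→d28:H6 -> H6
  lookup 123.149.70.49: bits 0111 walk d0:H0→d1:-→d2:-→d3:-→d4:- -> H0
  + 112.192.0.0/12 (H4) depth=12
  + 112.192.0.0/12 (H6) depth=12
  lookup 137.109.205.1: bits 1000100101101101110011010000 walk d0:H0→d1:-→d2:-→d3:-→d4:-→d5:-→d6:-→d7:-→d8:-→d9:-→d10:-→d11:-→d12:-→d13:-→d14:-→d15:-→d16:H5→d17:-→d18:-→d19:-→d20:-→d21:-→d22:-→d23:-→d24:H5→d25:-→d26:-→d27:-→d28:H5 -> H5
  lookup 137.109.205.7: bits 1000100101101101110011010000 walk d0:H0→d1:-→d2:-→d3:-→d4:-→d5:-→d6:-→d7:-→d8:-→d9:-→d10:-→d11:-→d12:-→d13:-→d14:-→d15:-→d16:H5→d17:-→d18:-→d19:-→d20:-→d21:-→d22:-→d23:-→d24:H5→d25:-→d26:-→d27:-→d28:H5 -> H5
  lookup 137.109.205.1: bits 1000100101101101110011010000 walk d0:H0→d1:-→d2:-→d3:-→d4:-→d5:-→d6:-→d7:-→d8:-→d9:-→d10:-→d11:-→d12:-→d13:-→d14:-→d15:-→d16:H5→d17:-→d18:-→d19:-→d20:-→d21:-→d22:-→d23:-→d24:H5→d25:-→d26:-→d27:-→d28:H5 -> H5
  lookup 225.173.229.6: bits 111000011010110111100101 walk d0:H0→d1:-→d2:-→d3:-→d4:-→d5:-→d6:-→d7:-→d8:-→d9:-→d10:-→d11:-→d12:-→d13:-→d14:-→d15:-→d16:-→d17:-→d18:-→d19:-→d20:-→d21:-→d22:-→d23:-→d24:H1 -> H1
  + 230.218.169.44/30 (H5) depth=30
  + 137.108.0.0/15 (H5) depth=15

== LOOKUPS ==
["H5","H1","H6","H1","H5","H2","H6","H6","H0","H5","H5","H5","H1"]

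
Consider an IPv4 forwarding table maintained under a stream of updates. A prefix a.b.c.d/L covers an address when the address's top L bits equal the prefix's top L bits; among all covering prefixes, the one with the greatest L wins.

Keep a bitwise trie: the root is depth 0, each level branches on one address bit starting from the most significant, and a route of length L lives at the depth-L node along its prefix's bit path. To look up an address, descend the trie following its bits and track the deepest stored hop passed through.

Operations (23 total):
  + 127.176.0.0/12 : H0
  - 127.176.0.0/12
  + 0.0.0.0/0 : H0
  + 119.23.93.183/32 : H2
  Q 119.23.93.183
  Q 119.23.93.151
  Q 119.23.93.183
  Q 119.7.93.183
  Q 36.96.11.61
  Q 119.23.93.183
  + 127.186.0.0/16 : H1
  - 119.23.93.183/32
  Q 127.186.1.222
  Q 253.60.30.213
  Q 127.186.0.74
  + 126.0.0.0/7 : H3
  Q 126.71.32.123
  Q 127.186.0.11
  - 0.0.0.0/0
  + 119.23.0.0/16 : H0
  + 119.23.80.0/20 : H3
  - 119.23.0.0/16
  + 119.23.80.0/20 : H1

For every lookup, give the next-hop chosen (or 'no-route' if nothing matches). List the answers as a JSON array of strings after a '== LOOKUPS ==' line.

Apply in order:
  + 127.176.0.0/12 (H0) depth=12
  - 127.176.0.0/12 clear@12
  + 0.0.0.0/0 (H0) depth=0
  + 119.23.93.183/32 (H2) depth=32
  Q 119.23.93.183: descend 01110111000101110101110110110111 ; hops seen [H0,H2] ; pick H2
  Q 119.23.93.151: descend 01110111000101110101110110 ; hops seen [H0] ; pick H0
  Q 119.23.93.183: descend 01110111000101110101110110110111 ; hops seen [H0,H2] ; pick H2
  Q 119.7.93.183: descend 01110111000 ; hops seen [H0] ; pick H0
  Q 36.96.11.61: descend 0 ; hops seen [H0] ; pick H0
  Q 119.23.93.183: descend 01110111000101110101110110110111 ; hops seen [H0,H2] ; pick H2
  + 127.186.0.0/16 (H1) depth=16
  - 119.23.93.183/32 clear@32
  Q 127.186.1.222: descend 0111111110111010 ; hops seen [H0,H1] ; pick H1
  Q 253.60.30.213: descend ε ; hops seen [H0] ; pick H0
  Q 127.186.0.74: descend 0111111110111010 ; hops seen [H0,H1] ; pick H1
  + 126.0.0.0/7 (H3) depth=7
  Q 126.71.32.123: descend 0111111 ; hops seen [H0,H3] ; pick H3
  Q 127.186.0.11: descend 0111111110111010 ; hops seen [H0,H3,H1] ; pick H1
  - 0.0.0.0/0 clear@0
  + 119.23.0.0/16 (H0) depth=16
  + 119.23.80.0/20 (H3) depth=20
  - 119.23.0.0/16 clear@16
  + 119.23.80.0/20 (H1) depth=20

== LOOKUPS ==
["H2","H0","H2","H0","H0","H2","H1","H0","H1","H3","H1"]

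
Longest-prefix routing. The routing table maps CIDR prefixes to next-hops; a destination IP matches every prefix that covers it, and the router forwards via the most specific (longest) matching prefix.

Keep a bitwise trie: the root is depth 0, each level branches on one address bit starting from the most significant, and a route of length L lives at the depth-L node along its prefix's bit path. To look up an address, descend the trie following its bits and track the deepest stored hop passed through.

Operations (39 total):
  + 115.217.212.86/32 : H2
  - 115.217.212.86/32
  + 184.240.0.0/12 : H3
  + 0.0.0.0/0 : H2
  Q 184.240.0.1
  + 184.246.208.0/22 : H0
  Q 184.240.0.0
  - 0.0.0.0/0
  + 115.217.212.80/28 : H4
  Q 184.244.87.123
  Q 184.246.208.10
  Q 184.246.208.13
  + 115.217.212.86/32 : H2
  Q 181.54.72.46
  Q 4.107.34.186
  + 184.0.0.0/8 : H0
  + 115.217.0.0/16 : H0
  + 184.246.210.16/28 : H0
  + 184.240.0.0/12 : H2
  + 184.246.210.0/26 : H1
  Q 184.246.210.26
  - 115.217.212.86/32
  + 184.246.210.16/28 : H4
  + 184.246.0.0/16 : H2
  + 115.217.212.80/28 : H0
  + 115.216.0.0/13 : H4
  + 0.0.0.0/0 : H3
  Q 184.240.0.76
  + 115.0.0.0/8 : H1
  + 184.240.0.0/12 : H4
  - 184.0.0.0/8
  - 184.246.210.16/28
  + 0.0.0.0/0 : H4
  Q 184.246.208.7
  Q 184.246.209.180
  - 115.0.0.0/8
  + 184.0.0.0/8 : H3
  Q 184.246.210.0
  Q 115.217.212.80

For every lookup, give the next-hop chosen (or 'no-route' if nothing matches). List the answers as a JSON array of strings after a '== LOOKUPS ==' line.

Trace:
  add 115.217.212.86/32 -> H2 at depth 32
  del 115.217.212.86/32 (clear depth 32)
  add 184.240.0.0/12 -> H3 at depth 12
  add 0.0.0.0/0 -> H2 at depth 0
  lookup 184.240.0.1: bits 101110001111 walk d0:H2→d1:-→d2:-→d3:-→d4:-→d5:-→d6:-→d7:-→d8:-→d9:-→d10:-→d11:-→d12:H3 -> H3
  add 184.246.208.0/22 -> H0 at depth 22
  lookup 184.240.0.0: bits 1011100011110 walk d0:H2→d1:-→d2:-→d3:-→d4:-→d5:-→d6:-→d7:-→d8:-→d9:-→d10:-→d11:-→d12:H3→d13:- -> H3
  del 0.0.0.0/0 (clear depth 0)
  add 115.217.212.80/28 -> H4 at depth 28
  lookup 184.244.87.123: bits 10111000111101 walk d0:-→d1:-→d2:-→d3:-→d4:-→d5:-→d6:-→d7:-→d8:-→d9:-→d10:-→d11:-→d12:H3→d13:-→d14:- -> H3
  lookup 184.246.208.10: bits 1011100011110110110100 walk d0:-→d1:-→d2:-→d3:-→d4:-→d5:-→d6:-→d7:-→d8:-→d9:-→d10:-→d11:-→d12:H3→d13:-→d14:-→d15:-→d16:-→d17:-→d18:-→d19:-→d20:-→d21:-→d22:H0 -> H0
  lookup 184.246.208.13: bits 1011100011110110110100 walk d0:-→d1:-→d2:-→d3:-→d4:-→d5:-→d6:-→d7:-→d8:-→d9:-→d10:-→d11:-→d12:H3→d13:-→d14:-→d15:-→d16:-→d17:-→d18:-→d19:-→d20:-→d21:-→d22:H0 -> H0
  add 115.217.212.86/32 -> H2 at depth 32
  lookup 181.54.72.46: bits 1011 walk d0:-→d1:-→d2:-→d3:-→d4:- -> no-route
  lookup 4.107.34.186: bits 0 walk d0:-→d1:- -> no-route
  add 184.0.0.0/8 -> H0 at depth 8
  add 115.217.0.0/16 -> H0 at depth 16
  add 184.246.210.16/28 -> H0 at depth 28
  add 184.240.0.0/12 -> H2 at depth 12
  add 184.246.210.0/26 -> H1 at depth 26
  lookup 184.246.210.26: bits 1011100011110110110100100001 walk d0:-→d1:-→d2:-→d3:-→d4:-→d5:-→d6:-→d7:-→d8:H0→d9:-→d10:-→d11:-→d12:H2→d13:-→d14:-→d15:-→d16:-→d17:-→d18:-→d19:-→d20:-→d21:-→d22:H0→d23:-→d24:-→d25:-→d26:H1→d27:-→d28:H0 -> H0
  del 115.217.212.86/32 (clear depth 32)
  add 184.246.210.16/28 -> H4 at depth 28
  add 184.246.0.0/16 -> H2 at depth 16
  add 115.217.212.80/28 -> H0 at depth 28
  add 115.216.0.0/13 -> H4 at depth 13
  add 0.0.0.0/0 -> H3 at depth 0
  lookup 184.240.0.76: bits 1011100011110 walk d0:H3→d1:-→d2:-→d3:-→d4:-→d5:-→d6:-→d7:-→d8:H0→d9:-→d10:-→d11:-→d12:H2→d13:- -> H2
  add 115.0.0.0/8 -> H1 at depth 8
  add 184.240.0.0/12 -> H4 at depth 12
  del 184.0.0.0/8 (clear depth 8)
  del 184.246.210.16/28 (clear depth 28)
  add 0.0.0.0/0 -> H4 at depth 0
  lookup 184.246.208.7: bits 1011100011110110110100 walk d0:H4→d1:-→d2:-→d3:-→d4:-→d5:-→d6:-→d7:-→d8:-→d9:-→d10:-→d11:-→d12:H4→d13:-→d14:-→d15:-→d16:H2→d17:-→d18:-→d19:-→d20:-→d21:-→d22:H0 -> H0
  lookup 184.246.209.180: bits 1011100011110110110100 walk d0:H4→d1:-→d2:-→d3:-→d4:-→d5:-→d6:-→d7:-→d8:-→d9:-→d10:-→d11:-→d12:H4→d13:-→d14:-→d15:-→d16:H2→d17:-→d18:-→d19:-→d20:-→d21:-→d22:H0 -> H0
  del 115.0.0.0/8 (clear depth 8)
  add 184.0.0.0/8 -> H3 at depth 8
  lookup 184.246.210.0: bits 101110001111011011010010000 walk d0:H4→d1:-→d2:-→d3:-→d4:-→d5:-→d6:-→d7:-→d8:H3→d9:-→d10:-→d11:-→d12:H4→d13:-→d14:-→d15:-→d16:H2→d17:-→d18:-→d19:-→d20:-→d21:-→d22:H0→d23:-→d24:-→d25:-→d26:H1→d27:- -> H1
  lookup 115.217.212.80: bits 01110011110110011101010001010 walk d0:H4→d1:-→d2:-→d3:-→d4:-→d5:-→d6:-→d7:-→d8:-→d9:-→d10:-→d11:-→d12:-→d13:H4→d14:-→d15:-→d16:H0→d17:-→d18:-→d19:-→d20:-→d21:-→d22:-→d23:-→d24:-→d25:-→d26:-→d27:-→d28:H0→d29:- -> H0

== LOOKUPS ==
["H3","H3","H3","H0","H0","no-route","no-route","H0","H2","H0","H0","H1","H0"]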